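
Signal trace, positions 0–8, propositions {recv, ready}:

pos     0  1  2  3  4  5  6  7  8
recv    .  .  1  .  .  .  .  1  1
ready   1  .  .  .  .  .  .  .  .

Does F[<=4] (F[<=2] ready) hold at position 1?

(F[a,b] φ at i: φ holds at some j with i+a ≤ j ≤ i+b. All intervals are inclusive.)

False

Check F[<=2] ready at each j in [1,5]:
  j=1: fails (none in [1,3])
  j=2: fails (none in [2,4])
  j=3: fails (none in [3,5])
  j=4: fails (none in [4,6])
  j=5: fails (none in [5,7])
No position in the window satisfies it → formula fails.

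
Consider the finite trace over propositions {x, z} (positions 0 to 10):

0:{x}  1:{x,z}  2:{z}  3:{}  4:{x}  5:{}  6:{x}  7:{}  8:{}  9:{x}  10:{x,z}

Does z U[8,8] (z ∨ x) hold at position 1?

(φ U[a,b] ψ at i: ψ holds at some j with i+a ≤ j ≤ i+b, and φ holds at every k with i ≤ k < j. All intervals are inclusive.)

No

Need some j in [9,9] with (z ∨ x), and z at every k in [1,j-1].
  j=9: (z ∨ x) holds, but z fails at k=3 → not this j.
No j in the window works → until fails.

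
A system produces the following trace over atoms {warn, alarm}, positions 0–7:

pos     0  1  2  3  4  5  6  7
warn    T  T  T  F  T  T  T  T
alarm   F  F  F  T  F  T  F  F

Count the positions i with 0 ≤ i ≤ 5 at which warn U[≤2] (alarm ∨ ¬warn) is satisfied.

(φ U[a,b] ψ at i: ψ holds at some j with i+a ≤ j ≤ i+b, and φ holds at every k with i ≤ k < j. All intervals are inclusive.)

5

Evaluate at each i in [0,5]:
  i=0: ✗ (no rhs in [0,2])
  i=1: ✓ (rhs at j=3; lhs holds on [1,2])
  i=2: ✓ (rhs at j=3; lhs holds on [2,2])
  i=3: ✓ (rhs at j=3)
  i=4: ✓ (rhs at j=5; lhs holds on [4,4])
  i=5: ✓ (rhs at j=5)
Positions where it holds: {1, 2, 3, 4, 5} → 5.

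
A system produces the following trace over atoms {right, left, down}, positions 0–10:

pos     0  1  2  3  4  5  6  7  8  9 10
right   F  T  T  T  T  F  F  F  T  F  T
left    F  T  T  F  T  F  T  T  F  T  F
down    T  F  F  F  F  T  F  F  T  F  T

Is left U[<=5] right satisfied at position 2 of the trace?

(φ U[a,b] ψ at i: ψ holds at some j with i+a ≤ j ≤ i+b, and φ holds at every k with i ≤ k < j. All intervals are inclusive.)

True

Need some j in [2,7] with right, and left at every k in [2,j-1].
  j=2: right holds; no prefix to check → satisfied.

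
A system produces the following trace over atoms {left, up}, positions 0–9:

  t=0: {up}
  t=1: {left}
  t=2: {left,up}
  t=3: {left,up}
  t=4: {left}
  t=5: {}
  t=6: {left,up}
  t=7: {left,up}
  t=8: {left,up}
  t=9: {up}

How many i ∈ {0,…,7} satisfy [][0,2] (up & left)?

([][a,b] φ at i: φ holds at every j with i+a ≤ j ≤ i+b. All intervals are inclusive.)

Evaluate at each i in [0,7]:
  i=0: ✗ (fails at j=0)
  i=1: ✗ (fails at j=1)
  i=2: ✗ (fails at j=4)
  i=3: ✗ (fails at j=4)
  i=4: ✗ (fails at j=4)
  i=5: ✗ (fails at j=5)
  i=6: ✓ (all of [6,8])
  i=7: ✗ (fails at j=9)
Positions where it holds: {6} → 1.

1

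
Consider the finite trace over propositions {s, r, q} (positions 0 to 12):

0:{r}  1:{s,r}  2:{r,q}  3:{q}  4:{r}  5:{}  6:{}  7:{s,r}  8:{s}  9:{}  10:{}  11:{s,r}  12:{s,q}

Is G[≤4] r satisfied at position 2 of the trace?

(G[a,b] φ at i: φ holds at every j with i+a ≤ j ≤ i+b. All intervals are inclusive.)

Check r at every j in [2,6]:
  j=2: true
  j=3: false
  j=4: true
  j=5: false
  j=6: false
Fails at j=3 → formula fails.

Does not hold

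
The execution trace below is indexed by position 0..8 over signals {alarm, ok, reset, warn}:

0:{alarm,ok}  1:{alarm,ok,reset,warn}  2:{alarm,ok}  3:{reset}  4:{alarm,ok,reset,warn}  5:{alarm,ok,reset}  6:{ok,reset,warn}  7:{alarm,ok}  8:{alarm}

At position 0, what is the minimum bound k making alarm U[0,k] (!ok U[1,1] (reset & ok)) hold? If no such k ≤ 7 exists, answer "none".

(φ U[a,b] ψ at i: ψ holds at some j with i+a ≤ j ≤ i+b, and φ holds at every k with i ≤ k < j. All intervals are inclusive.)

3

Need earliest j ≥ 0 with (!ok U[1,1] (reset & ok)), and alarm at every k in [0,j-1].
  j=0: rhs fails.
  j=1: rhs fails.
  j=2: rhs fails.
  j=3: rhs holds; lhs holds on [0,2]. k = 3.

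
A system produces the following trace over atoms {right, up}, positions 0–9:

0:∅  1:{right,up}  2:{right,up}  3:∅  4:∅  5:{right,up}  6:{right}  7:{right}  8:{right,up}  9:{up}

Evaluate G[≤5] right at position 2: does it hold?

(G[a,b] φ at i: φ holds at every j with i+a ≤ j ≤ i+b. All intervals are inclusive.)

Check right at every j in [2,7]:
  j=2: true
  j=3: false
  j=4: false
  j=5: true
  j=6: true
  j=7: true
Fails at j=3 → formula fails.

No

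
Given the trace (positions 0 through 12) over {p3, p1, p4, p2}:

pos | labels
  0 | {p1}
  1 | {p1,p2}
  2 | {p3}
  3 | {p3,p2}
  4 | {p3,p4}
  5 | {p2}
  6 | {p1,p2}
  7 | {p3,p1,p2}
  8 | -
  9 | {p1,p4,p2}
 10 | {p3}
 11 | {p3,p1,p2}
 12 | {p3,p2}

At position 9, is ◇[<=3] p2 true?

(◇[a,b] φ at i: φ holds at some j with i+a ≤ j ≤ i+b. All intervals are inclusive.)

Yes

Check p2 at each j in [9,12]:
  j=9: true
  j=10: false
  j=11: true
  j=12: true
Found at j=9 → formula holds.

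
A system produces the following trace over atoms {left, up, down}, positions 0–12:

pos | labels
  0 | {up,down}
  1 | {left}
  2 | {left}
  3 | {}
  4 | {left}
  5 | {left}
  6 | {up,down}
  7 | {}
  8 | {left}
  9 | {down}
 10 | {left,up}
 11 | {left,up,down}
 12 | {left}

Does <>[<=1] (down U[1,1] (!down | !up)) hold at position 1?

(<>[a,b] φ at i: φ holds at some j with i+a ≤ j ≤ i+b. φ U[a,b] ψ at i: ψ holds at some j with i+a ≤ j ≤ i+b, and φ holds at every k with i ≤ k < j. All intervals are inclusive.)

False

Check (down U[1,1] (!down | !up)) at each j in [1,2]:
  j=1: fails
  j=2: fails
No position in the window satisfies it → formula fails.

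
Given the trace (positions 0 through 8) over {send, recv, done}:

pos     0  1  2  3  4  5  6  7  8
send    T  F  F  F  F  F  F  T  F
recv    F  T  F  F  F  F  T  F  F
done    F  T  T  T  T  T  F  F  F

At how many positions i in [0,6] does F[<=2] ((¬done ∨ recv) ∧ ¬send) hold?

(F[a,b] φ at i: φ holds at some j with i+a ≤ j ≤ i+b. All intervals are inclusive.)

5

Evaluate at each i in [0,6]:
  i=0: ✓ (witness j=1)
  i=1: ✓ (witness j=1)
  i=2: ✗ (none in [2,4])
  i=3: ✗ (none in [3,5])
  i=4: ✓ (witness j=6)
  i=5: ✓ (witness j=6)
  i=6: ✓ (witness j=6)
Positions where it holds: {0, 1, 4, 5, 6} → 5.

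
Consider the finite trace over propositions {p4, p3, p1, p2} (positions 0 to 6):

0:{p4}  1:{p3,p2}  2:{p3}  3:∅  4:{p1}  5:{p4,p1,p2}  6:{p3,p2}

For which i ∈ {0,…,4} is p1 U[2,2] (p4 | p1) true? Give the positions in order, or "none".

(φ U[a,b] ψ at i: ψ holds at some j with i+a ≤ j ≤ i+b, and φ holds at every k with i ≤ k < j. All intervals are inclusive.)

Evaluate at each i in [0,4]:
  i=0: ✗ (no rhs in [2,2])
  i=1: ✗ (no rhs in [3,3])
  i=2: ✗ (lhs fails at k=2 before rhs at j=4)
  i=3: ✗ (lhs fails at k=3 before rhs at j=5)
  i=4: ✗ (no rhs in [6,6])

none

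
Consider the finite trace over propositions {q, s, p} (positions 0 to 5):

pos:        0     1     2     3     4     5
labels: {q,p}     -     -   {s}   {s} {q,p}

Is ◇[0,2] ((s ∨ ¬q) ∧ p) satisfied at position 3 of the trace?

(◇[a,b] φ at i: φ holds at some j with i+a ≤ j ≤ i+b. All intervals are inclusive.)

Does not hold

Check ((s ∨ ¬q) ∧ p) at each j in [3,5]:
  j=3: false
  j=4: false
  j=5: false
No position in the window satisfies it → formula fails.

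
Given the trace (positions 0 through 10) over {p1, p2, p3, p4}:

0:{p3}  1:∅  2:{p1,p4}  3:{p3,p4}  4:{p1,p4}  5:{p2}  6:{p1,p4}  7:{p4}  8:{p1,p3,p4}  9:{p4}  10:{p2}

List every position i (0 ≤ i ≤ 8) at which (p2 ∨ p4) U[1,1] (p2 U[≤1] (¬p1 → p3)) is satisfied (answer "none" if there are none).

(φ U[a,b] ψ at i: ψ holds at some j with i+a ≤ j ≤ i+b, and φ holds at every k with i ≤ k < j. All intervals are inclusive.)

Evaluate at each i in [0,8]:
  i=0: ✗ (no rhs in [1,1])
  i=1: ✗ (lhs fails at k=1 before rhs at j=2)
  i=2: ✓ (rhs at j=3; lhs holds on [2,2])
  i=3: ✓ (rhs at j=4; lhs holds on [3,3])
  i=4: ✓ (rhs at j=5; lhs holds on [4,4])
  i=5: ✓ (rhs at j=6; lhs holds on [5,5])
  i=6: ✗ (no rhs in [7,7])
  i=7: ✓ (rhs at j=8; lhs holds on [7,7])
  i=8: ✗ (no rhs in [9,9])

2, 3, 4, 5, 7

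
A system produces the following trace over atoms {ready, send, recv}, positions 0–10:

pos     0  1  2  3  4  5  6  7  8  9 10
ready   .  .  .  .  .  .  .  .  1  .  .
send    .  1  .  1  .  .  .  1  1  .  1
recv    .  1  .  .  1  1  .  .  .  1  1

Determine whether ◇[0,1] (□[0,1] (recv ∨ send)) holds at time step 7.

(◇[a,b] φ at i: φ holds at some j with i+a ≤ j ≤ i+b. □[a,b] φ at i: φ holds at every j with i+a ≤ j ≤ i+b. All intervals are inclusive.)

Yes

Check □[0,1] (recv ∨ send) at each j in [7,8]:
  j=7: holds on [7,8]
  j=8: holds on [8,9]
Found at j=7 → formula holds.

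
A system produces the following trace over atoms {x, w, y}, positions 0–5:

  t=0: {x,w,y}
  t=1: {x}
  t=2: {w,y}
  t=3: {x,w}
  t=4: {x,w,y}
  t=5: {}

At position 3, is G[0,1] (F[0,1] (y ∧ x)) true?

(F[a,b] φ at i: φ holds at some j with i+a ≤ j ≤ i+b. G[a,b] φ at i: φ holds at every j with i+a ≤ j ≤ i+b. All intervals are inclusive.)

Holds

Check F[0,1] (y ∧ x) at every j in [3,4]:
  j=3: holds (witness at 4)
  j=4: holds (witness at 4)
All positions satisfy it → formula holds.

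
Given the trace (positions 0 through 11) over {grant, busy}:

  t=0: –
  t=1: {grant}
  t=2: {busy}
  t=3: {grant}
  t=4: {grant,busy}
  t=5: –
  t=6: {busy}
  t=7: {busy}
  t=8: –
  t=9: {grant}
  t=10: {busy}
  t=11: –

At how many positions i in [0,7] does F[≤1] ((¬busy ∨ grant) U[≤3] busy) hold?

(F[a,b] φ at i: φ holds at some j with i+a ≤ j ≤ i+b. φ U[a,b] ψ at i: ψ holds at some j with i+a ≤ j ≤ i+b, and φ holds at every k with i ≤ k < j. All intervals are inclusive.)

Evaluate at each i in [0,7]:
  i=0: ✓ (witness j=0)
  i=1: ✓ (witness j=1)
  i=2: ✓ (witness j=2)
  i=3: ✓ (witness j=3)
  i=4: ✓ (witness j=4)
  i=5: ✓ (witness j=5)
  i=6: ✓ (witness j=6)
  i=7: ✓ (witness j=7)
Positions where it holds: {0, 1, 2, 3, 4, 5, 6, 7} → 8.

8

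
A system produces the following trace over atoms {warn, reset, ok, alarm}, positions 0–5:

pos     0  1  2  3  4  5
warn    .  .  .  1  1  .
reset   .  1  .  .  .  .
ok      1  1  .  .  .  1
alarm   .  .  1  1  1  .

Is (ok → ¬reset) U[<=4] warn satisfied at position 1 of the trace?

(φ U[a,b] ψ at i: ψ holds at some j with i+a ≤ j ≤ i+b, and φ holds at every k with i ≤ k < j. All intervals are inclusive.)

No

Need some j in [1,5] with warn, and (ok → ¬reset) at every k in [1,j-1].
  j=1: warn false.
  j=2: warn false.
  j=3: warn holds, but (ok → ¬reset) fails at k=1 → not this j.
  j=4: warn holds, but (ok → ¬reset) fails at k=1 → not this j.
  j=5: warn false.
No j in the window works → until fails.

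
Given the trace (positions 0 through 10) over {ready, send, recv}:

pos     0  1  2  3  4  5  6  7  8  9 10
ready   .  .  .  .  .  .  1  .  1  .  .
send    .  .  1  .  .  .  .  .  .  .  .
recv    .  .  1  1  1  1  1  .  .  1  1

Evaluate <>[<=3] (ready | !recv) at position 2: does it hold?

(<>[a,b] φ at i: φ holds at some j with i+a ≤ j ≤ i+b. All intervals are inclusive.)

Check (ready | !recv) at each j in [2,5]:
  j=2: false
  j=3: false
  j=4: false
  j=5: false
No position in the window satisfies it → formula fails.

False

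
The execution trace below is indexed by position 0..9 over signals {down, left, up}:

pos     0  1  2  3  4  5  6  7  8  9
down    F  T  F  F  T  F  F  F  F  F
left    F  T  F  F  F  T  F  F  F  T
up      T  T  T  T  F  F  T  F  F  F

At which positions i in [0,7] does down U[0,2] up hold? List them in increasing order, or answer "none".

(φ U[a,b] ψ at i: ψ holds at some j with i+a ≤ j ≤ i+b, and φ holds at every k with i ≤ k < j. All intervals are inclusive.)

Evaluate at each i in [0,7]:
  i=0: ✓ (rhs at j=0)
  i=1: ✓ (rhs at j=1)
  i=2: ✓ (rhs at j=2)
  i=3: ✓ (rhs at j=3)
  i=4: ✗ (lhs fails at k=5 before rhs at j=6)
  i=5: ✗ (lhs fails at k=5 before rhs at j=6)
  i=6: ✓ (rhs at j=6)
  i=7: ✗ (no rhs in [7,9])

0, 1, 2, 3, 6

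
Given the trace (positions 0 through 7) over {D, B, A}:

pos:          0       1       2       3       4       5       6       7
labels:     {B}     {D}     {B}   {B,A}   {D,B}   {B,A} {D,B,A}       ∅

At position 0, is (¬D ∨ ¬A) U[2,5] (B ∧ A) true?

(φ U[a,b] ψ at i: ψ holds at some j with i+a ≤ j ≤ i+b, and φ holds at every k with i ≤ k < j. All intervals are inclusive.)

Need some j in [2,5] with (B ∧ A), and (¬D ∨ ¬A) at every k in [0,j-1].
  j=2: (B ∧ A) false.
  j=3: (B ∧ A) holds; (¬D ∨ ¬A) holds at every k in [0,2] → satisfied.

Holds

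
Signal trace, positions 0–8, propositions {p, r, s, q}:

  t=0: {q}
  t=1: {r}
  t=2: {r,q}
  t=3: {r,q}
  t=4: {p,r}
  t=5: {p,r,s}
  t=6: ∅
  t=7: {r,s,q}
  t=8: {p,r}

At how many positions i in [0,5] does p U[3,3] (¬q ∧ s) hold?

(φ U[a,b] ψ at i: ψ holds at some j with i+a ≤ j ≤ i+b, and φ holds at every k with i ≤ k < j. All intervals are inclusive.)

0

Evaluate at each i in [0,5]:
  i=0: ✗ (no rhs in [3,3])
  i=1: ✗ (no rhs in [4,4])
  i=2: ✗ (lhs fails at k=2 before rhs at j=5)
  i=3: ✗ (no rhs in [6,6])
  i=4: ✗ (no rhs in [7,7])
  i=5: ✗ (no rhs in [8,8])
Positions where it holds: {} → 0.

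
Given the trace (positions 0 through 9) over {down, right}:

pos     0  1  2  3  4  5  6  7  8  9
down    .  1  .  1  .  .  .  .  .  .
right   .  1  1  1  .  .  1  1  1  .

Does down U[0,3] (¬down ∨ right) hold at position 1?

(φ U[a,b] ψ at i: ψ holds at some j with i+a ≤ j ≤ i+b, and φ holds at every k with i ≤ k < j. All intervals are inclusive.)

True

Need some j in [1,4] with (¬down ∨ right), and down at every k in [1,j-1].
  j=1: (¬down ∨ right) holds; no prefix to check → satisfied.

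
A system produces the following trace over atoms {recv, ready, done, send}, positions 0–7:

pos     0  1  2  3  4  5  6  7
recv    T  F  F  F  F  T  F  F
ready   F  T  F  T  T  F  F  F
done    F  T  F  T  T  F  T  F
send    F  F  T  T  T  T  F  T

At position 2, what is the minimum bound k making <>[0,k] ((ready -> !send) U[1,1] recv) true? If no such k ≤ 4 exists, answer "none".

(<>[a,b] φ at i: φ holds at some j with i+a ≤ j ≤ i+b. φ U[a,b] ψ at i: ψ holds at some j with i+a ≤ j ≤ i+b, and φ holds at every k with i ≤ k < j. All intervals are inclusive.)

none

Scan j = 2,3,… for ((ready -> !send) U[1,1] recv):
  j=2: fails
  j=3: fails
  j=4: fails
  j=5: fails
  j=6: fails
No j in [2,6] satisfies it → none.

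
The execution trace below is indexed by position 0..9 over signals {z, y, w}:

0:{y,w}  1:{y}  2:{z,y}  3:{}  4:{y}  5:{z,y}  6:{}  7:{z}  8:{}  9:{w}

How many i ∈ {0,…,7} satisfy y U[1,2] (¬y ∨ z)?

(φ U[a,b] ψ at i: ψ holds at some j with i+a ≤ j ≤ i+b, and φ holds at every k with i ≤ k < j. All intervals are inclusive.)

Evaluate at each i in [0,7]:
  i=0: ✓ (rhs at j=2; lhs holds on [0,1])
  i=1: ✓ (rhs at j=2; lhs holds on [1,1])
  i=2: ✓ (rhs at j=3; lhs holds on [2,2])
  i=3: ✗ (lhs fails at k=3 before rhs at j=5)
  i=4: ✓ (rhs at j=5; lhs holds on [4,4])
  i=5: ✓ (rhs at j=6; lhs holds on [5,5])
  i=6: ✗ (lhs fails at k=6 before rhs at j=7)
  i=7: ✗ (lhs fails at k=7 before rhs at j=8)
Positions where it holds: {0, 1, 2, 4, 5} → 5.

5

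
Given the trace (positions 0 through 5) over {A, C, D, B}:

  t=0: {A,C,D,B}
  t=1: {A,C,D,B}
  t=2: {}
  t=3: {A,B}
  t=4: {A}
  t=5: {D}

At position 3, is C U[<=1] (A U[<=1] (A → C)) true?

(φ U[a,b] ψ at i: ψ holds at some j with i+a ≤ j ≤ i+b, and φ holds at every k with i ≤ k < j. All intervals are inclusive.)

False

Need some j in [3,4] with (A U[<=1] (A → C)), and C at every k in [3,j-1].
  j=3: (A U[<=1] (A → C)) — fails.
  j=4: (A U[<=1] (A → C)) holds, but C fails at k=3 → not this j.
No j in the window works → until fails.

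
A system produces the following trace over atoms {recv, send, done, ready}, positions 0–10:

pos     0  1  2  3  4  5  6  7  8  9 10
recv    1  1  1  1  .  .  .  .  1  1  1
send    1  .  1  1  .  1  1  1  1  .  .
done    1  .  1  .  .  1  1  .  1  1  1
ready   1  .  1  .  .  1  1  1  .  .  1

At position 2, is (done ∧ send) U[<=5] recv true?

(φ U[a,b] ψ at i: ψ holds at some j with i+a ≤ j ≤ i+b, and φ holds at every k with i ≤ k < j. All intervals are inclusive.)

Need some j in [2,7] with recv, and (done ∧ send) at every k in [2,j-1].
  j=2: recv holds; no prefix to check → satisfied.

Yes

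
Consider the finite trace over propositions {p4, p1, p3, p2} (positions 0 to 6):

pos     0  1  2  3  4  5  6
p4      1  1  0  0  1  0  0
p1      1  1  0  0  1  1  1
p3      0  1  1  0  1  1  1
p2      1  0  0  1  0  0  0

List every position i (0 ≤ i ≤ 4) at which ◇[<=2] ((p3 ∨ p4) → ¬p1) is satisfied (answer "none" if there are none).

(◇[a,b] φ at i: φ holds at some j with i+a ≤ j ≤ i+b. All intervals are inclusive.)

0, 1, 2, 3

Evaluate at each i in [0,4]:
  i=0: ✓ (witness j=2)
  i=1: ✓ (witness j=2)
  i=2: ✓ (witness j=2)
  i=3: ✓ (witness j=3)
  i=4: ✗ (none in [4,6])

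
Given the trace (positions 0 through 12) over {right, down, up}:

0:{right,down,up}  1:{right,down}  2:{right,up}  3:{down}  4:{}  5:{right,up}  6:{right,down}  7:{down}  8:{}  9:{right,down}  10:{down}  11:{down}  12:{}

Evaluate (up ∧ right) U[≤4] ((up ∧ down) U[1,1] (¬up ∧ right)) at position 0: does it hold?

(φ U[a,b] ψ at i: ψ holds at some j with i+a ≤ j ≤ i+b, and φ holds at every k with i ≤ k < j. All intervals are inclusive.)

True

Need some j in [0,4] with ((up ∧ down) U[1,1] (¬up ∧ right)), and (up ∧ right) at every k in [0,j-1].
  j=0: ((up ∧ down) U[1,1] (¬up ∧ right)) holds; no prefix to check → satisfied.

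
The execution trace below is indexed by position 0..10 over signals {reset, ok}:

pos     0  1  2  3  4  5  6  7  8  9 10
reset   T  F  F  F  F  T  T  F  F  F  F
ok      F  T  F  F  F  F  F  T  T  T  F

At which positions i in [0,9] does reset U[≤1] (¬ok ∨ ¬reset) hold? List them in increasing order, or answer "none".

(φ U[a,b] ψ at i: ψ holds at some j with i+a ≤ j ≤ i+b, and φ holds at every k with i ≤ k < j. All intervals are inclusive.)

Evaluate at each i in [0,9]:
  i=0: ✓ (rhs at j=0)
  i=1: ✓ (rhs at j=1)
  i=2: ✓ (rhs at j=2)
  i=3: ✓ (rhs at j=3)
  i=4: ✓ (rhs at j=4)
  i=5: ✓ (rhs at j=5)
  i=6: ✓ (rhs at j=6)
  i=7: ✓ (rhs at j=7)
  i=8: ✓ (rhs at j=8)
  i=9: ✓ (rhs at j=9)

0, 1, 2, 3, 4, 5, 6, 7, 8, 9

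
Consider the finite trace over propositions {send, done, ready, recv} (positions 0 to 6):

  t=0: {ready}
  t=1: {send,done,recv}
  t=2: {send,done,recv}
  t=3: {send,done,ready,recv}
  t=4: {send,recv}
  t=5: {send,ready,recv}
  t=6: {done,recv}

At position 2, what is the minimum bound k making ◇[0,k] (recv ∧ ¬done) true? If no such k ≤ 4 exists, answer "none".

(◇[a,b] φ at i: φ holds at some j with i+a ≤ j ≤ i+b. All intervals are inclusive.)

2

Scan j = 2,3,… for (recv ∧ ¬done):
  j=2: fails
  j=3: fails
  j=4: holds
First hit at j=4, so smallest k = 4-2 = 2.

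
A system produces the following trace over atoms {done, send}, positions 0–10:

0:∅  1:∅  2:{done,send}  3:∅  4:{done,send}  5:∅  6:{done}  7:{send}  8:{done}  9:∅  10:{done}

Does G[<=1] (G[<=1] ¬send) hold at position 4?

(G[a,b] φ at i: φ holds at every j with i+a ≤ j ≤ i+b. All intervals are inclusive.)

Check G[<=1] ¬send at every j in [4,5]:
  j=4: fails at 4
  j=5: holds on [5,6]
Fails at j=4 → formula fails.

No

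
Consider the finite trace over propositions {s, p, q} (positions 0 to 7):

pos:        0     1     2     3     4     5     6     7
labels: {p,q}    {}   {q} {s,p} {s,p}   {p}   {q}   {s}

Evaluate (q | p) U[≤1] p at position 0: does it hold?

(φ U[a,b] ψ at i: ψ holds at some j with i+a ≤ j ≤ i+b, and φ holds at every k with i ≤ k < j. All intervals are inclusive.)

Holds

Need some j in [0,1] with p, and (q | p) at every k in [0,j-1].
  j=0: p holds; no prefix to check → satisfied.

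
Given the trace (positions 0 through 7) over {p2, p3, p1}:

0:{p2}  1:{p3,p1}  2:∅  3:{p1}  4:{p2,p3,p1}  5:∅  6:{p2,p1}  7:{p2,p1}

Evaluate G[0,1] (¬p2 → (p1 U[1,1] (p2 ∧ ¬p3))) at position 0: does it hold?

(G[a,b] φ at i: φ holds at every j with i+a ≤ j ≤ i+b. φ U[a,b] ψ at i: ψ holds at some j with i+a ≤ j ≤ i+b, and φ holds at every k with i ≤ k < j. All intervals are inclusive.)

False

Check (¬p2 → (p1 U[1,1] (p2 ∧ ¬p3))) at every j in [0,1]:
  j=0: antecedent false → ✓
  j=1: antecedent true; consequent fails → ✗
Fails at j=1 → formula fails.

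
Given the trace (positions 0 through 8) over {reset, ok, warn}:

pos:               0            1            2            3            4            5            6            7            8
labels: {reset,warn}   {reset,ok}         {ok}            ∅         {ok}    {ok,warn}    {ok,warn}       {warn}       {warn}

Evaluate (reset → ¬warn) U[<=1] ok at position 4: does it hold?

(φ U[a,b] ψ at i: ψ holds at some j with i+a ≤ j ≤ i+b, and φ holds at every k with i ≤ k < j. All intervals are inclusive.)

Yes

Need some j in [4,5] with ok, and (reset → ¬warn) at every k in [4,j-1].
  j=4: ok holds; no prefix to check → satisfied.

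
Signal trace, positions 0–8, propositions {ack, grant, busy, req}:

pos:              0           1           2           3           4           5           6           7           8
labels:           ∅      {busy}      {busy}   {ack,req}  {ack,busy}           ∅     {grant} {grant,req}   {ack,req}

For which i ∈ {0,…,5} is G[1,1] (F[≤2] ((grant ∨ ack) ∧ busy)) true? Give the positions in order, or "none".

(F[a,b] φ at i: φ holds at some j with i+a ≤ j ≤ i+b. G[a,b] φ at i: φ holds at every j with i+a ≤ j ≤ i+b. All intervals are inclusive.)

Evaluate at each i in [0,5]:
  i=0: ✗ (fails at j=1)
  i=1: ✓ (all of [2,2])
  i=2: ✓ (all of [3,3])
  i=3: ✓ (all of [4,4])
  i=4: ✗ (fails at j=5)
  i=5: ✗ (fails at j=6)

1, 2, 3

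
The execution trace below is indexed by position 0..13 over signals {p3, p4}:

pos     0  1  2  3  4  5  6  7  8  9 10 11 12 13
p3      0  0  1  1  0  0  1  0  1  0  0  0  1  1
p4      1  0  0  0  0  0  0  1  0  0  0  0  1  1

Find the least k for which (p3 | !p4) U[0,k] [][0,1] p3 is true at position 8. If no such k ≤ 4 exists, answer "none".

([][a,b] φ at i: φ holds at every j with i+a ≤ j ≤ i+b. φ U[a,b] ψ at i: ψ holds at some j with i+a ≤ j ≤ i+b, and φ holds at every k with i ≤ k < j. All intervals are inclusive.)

4

Need earliest j ≥ 8 with [][0,1] p3, and (p3 | !p4) at every k in [8,j-1].
  j=8: rhs fails.
  j=9: rhs fails.
  j=10: rhs fails.
  j=11: rhs fails.
  j=12: rhs holds; lhs holds on [8,11]. k = 4.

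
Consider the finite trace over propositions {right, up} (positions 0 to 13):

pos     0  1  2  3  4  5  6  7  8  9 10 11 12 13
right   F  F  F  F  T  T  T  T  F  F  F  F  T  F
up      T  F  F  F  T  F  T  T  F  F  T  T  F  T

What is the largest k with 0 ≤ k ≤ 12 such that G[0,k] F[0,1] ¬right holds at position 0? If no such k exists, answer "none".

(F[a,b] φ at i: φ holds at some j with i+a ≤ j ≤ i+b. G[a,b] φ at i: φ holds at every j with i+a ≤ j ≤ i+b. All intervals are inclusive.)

3

F[0,1] ¬right must hold from j=0 onward; find where it first fails.
  j=0: holds
  j=1: holds
  j=2: holds
  j=3: holds
  j=4: fails
Holds on [0,3], so largest k = 3.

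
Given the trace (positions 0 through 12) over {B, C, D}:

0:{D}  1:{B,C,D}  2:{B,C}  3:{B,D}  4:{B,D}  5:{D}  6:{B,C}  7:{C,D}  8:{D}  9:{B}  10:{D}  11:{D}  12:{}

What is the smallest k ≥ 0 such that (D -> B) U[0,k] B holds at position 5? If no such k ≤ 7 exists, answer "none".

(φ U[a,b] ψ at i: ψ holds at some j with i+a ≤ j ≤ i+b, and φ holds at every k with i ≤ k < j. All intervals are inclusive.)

Need earliest j ≥ 5 with B, and (D -> B) at every k in [5,j-1].
  j=5: rhs fails.
  j=6: rhs holds but lhs fails at k=5.
  j=7: rhs fails.
  j=8: rhs fails.
  j=9: rhs holds but lhs fails at k=5.
  j=10: rhs fails.
  j=11: rhs fails.
  j=12: rhs fails.
No witness within the range → none.

none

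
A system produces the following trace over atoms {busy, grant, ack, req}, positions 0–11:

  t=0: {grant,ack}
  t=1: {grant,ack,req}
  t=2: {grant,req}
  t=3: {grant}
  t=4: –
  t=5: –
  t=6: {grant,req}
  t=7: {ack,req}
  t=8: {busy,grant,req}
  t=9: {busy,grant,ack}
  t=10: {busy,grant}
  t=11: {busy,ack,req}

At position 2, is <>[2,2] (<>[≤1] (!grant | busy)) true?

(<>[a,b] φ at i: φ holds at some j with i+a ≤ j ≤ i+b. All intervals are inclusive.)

True

Check <>[≤1] (!grant | busy) at each j in [4,4]:
  j=4: holds (witness at 4)
Found at j=4 → formula holds.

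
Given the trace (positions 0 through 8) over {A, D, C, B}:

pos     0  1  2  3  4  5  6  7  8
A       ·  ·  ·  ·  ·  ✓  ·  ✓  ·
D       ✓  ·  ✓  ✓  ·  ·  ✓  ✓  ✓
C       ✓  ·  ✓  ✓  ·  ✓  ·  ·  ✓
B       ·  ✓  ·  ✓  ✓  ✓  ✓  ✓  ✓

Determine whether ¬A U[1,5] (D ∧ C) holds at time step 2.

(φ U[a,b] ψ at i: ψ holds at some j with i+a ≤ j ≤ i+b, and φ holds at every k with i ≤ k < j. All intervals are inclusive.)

Need some j in [3,7] with (D ∧ C), and ¬A at every k in [2,j-1].
  j=3: (D ∧ C) holds; ¬A holds at every k in [2,2] → satisfied.

Yes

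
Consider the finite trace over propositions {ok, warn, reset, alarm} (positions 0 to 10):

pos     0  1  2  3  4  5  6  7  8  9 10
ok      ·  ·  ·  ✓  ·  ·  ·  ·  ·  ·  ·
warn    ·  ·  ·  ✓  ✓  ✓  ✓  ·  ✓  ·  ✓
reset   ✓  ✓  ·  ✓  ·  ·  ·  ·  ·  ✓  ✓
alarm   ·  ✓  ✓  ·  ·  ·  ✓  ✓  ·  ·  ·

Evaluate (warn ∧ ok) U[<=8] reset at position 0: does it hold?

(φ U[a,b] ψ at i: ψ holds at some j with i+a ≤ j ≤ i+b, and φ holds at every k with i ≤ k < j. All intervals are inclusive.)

Need some j in [0,8] with reset, and (warn ∧ ok) at every k in [0,j-1].
  j=0: reset holds; no prefix to check → satisfied.

Holds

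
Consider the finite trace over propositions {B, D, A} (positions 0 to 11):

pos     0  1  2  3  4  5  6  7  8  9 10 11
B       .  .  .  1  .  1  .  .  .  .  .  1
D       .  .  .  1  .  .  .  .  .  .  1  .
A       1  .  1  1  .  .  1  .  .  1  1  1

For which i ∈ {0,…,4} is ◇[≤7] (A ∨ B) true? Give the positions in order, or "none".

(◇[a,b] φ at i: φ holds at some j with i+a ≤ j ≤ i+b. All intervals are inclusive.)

Evaluate at each i in [0,4]:
  i=0: ✓ (witness j=0)
  i=1: ✓ (witness j=2)
  i=2: ✓ (witness j=2)
  i=3: ✓ (witness j=3)
  i=4: ✓ (witness j=5)

0, 1, 2, 3, 4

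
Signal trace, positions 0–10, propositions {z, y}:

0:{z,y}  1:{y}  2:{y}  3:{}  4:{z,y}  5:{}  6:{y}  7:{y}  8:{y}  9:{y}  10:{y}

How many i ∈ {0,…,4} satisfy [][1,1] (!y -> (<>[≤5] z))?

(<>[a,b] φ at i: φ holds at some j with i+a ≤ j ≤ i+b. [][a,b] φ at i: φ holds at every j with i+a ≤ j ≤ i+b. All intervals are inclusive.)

4

Evaluate at each i in [0,4]:
  i=0: ✓ (all of [1,1])
  i=1: ✓ (all of [2,2])
  i=2: ✓ (all of [3,3])
  i=3: ✓ (all of [4,4])
  i=4: ✗ (fails at j=5)
Positions where it holds: {0, 1, 2, 3} → 4.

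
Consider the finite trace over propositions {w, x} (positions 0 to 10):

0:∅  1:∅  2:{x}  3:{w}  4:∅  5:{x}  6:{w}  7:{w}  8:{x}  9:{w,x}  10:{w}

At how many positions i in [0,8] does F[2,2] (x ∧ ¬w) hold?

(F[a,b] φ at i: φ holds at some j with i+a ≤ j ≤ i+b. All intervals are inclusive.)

3

Evaluate at each i in [0,8]:
  i=0: ✓ (witness j=2)
  i=1: ✗ (none in [3,3])
  i=2: ✗ (none in [4,4])
  i=3: ✓ (witness j=5)
  i=4: ✗ (none in [6,6])
  i=5: ✗ (none in [7,7])
  i=6: ✓ (witness j=8)
  i=7: ✗ (none in [9,9])
  i=8: ✗ (none in [10,10])
Positions where it holds: {0, 3, 6} → 3.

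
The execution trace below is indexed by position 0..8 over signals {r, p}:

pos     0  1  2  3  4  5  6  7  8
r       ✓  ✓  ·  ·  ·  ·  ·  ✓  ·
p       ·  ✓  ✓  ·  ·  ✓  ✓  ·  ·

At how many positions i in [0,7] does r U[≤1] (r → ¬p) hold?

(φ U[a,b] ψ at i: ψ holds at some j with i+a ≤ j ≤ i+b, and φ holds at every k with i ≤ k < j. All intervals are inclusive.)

8

Evaluate at each i in [0,7]:
  i=0: ✓ (rhs at j=0)
  i=1: ✓ (rhs at j=2; lhs holds on [1,1])
  i=2: ✓ (rhs at j=2)
  i=3: ✓ (rhs at j=3)
  i=4: ✓ (rhs at j=4)
  i=5: ✓ (rhs at j=5)
  i=6: ✓ (rhs at j=6)
  i=7: ✓ (rhs at j=7)
Positions where it holds: {0, 1, 2, 3, 4, 5, 6, 7} → 8.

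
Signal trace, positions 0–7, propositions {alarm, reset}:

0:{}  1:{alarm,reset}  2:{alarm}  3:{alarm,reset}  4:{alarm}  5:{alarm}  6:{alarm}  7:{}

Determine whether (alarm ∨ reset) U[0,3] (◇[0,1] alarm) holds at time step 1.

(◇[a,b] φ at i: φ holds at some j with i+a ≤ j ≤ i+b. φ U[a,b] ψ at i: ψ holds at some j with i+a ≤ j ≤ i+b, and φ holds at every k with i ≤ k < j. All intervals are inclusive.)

Need some j in [1,4] with ◇[0,1] alarm, and (alarm ∨ reset) at every k in [1,j-1].
  j=1: ◇[0,1] alarm holds; no prefix to check → satisfied.

Yes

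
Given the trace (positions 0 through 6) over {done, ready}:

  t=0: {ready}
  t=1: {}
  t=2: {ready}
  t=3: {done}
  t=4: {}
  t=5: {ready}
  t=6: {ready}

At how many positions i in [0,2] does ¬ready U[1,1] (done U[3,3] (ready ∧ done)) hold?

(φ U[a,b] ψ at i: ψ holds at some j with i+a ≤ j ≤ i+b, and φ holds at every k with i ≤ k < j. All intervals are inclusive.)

0

Evaluate at each i in [0,2]:
  i=0: ✗ (no rhs in [1,1])
  i=1: ✗ (no rhs in [2,2])
  i=2: ✗ (no rhs in [3,3])
Positions where it holds: {} → 0.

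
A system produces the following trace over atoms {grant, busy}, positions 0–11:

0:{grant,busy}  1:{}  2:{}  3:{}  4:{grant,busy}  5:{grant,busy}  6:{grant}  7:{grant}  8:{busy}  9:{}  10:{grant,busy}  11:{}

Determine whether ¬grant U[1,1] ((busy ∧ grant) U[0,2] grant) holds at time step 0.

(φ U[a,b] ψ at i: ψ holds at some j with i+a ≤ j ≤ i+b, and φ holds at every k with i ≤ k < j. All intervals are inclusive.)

Does not hold

Need some j in [1,1] with ((busy ∧ grant) U[0,2] grant), and ¬grant at every k in [0,j-1].
  j=1: ((busy ∧ grant) U[0,2] grant) — fails.
No j in the window works → until fails.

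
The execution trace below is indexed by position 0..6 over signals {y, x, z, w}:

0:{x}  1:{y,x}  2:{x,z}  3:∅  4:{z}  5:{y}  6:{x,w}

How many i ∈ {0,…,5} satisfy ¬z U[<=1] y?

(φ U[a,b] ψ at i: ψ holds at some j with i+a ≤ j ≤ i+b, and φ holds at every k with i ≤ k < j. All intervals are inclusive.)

3

Evaluate at each i in [0,5]:
  i=0: ✓ (rhs at j=1; lhs holds on [0,0])
  i=1: ✓ (rhs at j=1)
  i=2: ✗ (no rhs in [2,3])
  i=3: ✗ (no rhs in [3,4])
  i=4: ✗ (lhs fails at k=4 before rhs at j=5)
  i=5: ✓ (rhs at j=5)
Positions where it holds: {0, 1, 5} → 3.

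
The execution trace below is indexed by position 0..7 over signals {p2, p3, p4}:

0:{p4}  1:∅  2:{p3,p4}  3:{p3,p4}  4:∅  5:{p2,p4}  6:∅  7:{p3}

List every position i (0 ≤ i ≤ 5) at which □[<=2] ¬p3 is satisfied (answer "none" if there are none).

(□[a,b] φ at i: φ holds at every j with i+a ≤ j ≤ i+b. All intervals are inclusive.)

4

Evaluate at each i in [0,5]:
  i=0: ✗ (fails at j=2)
  i=1: ✗ (fails at j=2)
  i=2: ✗ (fails at j=2)
  i=3: ✗ (fails at j=3)
  i=4: ✓ (all of [4,6])
  i=5: ✗ (fails at j=7)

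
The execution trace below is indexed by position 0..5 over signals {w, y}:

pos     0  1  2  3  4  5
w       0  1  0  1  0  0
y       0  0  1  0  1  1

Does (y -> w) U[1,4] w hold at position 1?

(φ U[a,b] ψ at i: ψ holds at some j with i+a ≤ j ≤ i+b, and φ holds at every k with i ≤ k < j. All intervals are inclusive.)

Need some j in [2,5] with w, and (y -> w) at every k in [1,j-1].
  j=2: w false.
  j=3: w holds, but (y -> w) fails at k=2 → not this j.
  j=4: w false.
  j=5: w false.
No j in the window works → until fails.

Does not hold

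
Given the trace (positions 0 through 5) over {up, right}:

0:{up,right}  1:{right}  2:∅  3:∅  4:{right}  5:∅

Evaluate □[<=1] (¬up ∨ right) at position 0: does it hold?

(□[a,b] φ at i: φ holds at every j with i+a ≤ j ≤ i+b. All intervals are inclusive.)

Holds

Check (¬up ∨ right) at every j in [0,1]:
  j=0: true
  j=1: true
All positions satisfy it → formula holds.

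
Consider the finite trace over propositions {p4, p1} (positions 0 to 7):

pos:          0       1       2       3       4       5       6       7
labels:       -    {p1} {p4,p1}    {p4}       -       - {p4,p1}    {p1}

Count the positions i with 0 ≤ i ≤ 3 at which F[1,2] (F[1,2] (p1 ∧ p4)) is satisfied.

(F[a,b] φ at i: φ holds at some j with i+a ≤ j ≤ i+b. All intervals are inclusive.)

Evaluate at each i in [0,3]:
  i=0: ✓ (witness j=1)
  i=1: ✗ (none in [2,3])
  i=2: ✓ (witness j=4)
  i=3: ✓ (witness j=4)
Positions where it holds: {0, 2, 3} → 3.

3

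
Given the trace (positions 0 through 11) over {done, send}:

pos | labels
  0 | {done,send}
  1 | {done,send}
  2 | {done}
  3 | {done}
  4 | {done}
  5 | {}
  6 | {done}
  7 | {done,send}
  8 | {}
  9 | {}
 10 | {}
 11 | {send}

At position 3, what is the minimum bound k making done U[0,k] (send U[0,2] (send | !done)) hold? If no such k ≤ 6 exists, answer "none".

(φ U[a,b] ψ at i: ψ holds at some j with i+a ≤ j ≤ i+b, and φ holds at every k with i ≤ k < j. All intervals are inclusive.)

2

Need earliest j ≥ 3 with (send U[0,2] (send | !done)), and done at every k in [3,j-1].
  j=3: rhs fails.
  j=4: rhs fails.
  j=5: rhs holds; lhs holds on [3,4]. k = 2.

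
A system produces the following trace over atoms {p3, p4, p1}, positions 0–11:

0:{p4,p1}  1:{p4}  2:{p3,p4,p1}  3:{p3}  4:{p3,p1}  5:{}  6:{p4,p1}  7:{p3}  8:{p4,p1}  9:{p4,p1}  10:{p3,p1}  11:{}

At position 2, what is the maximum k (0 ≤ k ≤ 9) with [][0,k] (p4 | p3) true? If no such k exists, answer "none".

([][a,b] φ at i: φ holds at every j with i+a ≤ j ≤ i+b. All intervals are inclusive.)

2

(p4 | p3) must hold from j=2 onward; find where it first fails.
  j=2: holds
  j=3: holds
  j=4: holds
  j=5: fails
Holds on [2,4], so largest k = 2.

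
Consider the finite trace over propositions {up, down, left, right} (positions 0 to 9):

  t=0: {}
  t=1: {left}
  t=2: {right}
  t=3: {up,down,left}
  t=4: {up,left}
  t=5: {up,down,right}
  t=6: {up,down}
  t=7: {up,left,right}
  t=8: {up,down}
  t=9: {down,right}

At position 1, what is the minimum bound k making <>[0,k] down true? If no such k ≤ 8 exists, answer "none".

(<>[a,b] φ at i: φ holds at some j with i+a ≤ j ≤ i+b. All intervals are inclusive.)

2

Scan j = 1,2,… for down:
  j=1: fails
  j=2: fails
  j=3: holds
First hit at j=3, so smallest k = 3-1 = 2.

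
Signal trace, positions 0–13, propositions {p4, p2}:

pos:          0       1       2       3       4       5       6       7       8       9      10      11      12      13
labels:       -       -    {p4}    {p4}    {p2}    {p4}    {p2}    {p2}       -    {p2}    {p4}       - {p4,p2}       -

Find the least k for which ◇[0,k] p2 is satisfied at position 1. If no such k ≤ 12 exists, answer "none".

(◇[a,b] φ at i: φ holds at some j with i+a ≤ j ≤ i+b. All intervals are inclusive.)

3

Scan j = 1,2,… for p2:
  j=1: fails
  j=2: fails
  j=3: fails
  j=4: holds
First hit at j=4, so smallest k = 4-1 = 3.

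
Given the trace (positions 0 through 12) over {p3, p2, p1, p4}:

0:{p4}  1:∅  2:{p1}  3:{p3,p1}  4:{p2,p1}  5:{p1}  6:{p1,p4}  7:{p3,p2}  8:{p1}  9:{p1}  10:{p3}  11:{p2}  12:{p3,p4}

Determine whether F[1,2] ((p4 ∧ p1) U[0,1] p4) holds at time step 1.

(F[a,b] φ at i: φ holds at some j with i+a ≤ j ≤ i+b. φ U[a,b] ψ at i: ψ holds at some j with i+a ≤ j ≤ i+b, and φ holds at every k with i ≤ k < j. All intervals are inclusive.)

False

Check ((p4 ∧ p1) U[0,1] p4) at each j in [2,3]:
  j=2: fails
  j=3: fails
No position in the window satisfies it → formula fails.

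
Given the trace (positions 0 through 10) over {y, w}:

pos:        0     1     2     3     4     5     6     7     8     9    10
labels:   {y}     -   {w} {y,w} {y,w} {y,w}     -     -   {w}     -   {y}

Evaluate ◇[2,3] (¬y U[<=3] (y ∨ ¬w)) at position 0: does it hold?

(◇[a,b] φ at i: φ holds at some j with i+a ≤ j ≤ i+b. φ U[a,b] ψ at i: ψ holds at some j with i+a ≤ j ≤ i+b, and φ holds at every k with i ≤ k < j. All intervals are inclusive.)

Check (¬y U[<=3] (y ∨ ¬w)) at each j in [2,3]:
  j=2: holds
  j=3: holds
Found at j=2 → formula holds.

Holds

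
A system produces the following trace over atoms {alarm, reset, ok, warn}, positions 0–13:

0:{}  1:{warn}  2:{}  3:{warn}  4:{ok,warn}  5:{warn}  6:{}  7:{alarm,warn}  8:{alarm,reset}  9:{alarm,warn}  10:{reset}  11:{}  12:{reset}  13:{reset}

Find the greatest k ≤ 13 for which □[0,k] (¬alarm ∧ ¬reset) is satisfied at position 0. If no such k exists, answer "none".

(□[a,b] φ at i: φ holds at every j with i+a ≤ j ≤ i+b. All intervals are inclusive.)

(¬alarm ∧ ¬reset) must hold from j=0 onward; find where it first fails.
  j=0: holds
  j=1: holds
  j=2: holds
  j=3: holds
  j=4: holds
  j=5: holds
  j=6: holds
  j=7: fails
Holds on [0,6], so largest k = 6.

6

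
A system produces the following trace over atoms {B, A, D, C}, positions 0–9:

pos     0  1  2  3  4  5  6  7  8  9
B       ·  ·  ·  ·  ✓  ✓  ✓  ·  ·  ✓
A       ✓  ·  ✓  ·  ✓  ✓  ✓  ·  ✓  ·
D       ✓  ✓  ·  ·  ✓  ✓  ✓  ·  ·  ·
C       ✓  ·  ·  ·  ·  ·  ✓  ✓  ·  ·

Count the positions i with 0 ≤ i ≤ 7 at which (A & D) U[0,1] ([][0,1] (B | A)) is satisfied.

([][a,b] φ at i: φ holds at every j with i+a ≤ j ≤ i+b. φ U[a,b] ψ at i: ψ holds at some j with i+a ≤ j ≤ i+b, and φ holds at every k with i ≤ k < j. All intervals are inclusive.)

Evaluate at each i in [0,7]:
  i=0: ✗ (no rhs in [0,1])
  i=1: ✗ (no rhs in [1,2])
  i=2: ✗ (no rhs in [2,3])
  i=3: ✗ (lhs fails at k=3 before rhs at j=4)
  i=4: ✓ (rhs at j=4)
  i=5: ✓ (rhs at j=5)
  i=6: ✗ (no rhs in [6,7])
  i=7: ✗ (lhs fails at k=7 before rhs at j=8)
Positions where it holds: {4, 5} → 2.

2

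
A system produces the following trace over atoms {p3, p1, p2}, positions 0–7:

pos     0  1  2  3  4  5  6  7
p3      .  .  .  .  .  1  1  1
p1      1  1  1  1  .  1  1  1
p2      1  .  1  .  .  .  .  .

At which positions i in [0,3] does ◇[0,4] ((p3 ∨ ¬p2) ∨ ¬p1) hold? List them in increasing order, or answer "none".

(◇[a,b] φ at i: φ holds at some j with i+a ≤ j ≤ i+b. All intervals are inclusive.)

Evaluate at each i in [0,3]:
  i=0: ✓ (witness j=1)
  i=1: ✓ (witness j=1)
  i=2: ✓ (witness j=3)
  i=3: ✓ (witness j=3)

0, 1, 2, 3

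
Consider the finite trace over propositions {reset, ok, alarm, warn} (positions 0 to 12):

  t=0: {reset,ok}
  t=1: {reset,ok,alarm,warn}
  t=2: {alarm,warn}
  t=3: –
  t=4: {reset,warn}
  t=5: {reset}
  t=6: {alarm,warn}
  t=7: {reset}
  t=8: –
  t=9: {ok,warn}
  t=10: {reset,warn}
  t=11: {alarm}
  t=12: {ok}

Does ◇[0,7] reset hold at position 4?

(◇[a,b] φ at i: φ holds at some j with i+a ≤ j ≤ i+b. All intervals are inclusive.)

Check reset at each j in [4,11]:
  j=4: true
  j=5: true
  j=6: false
  j=7: true
  j=8: false
  j=9: false
  j=10: true
  j=11: false
Found at j=4 → formula holds.

Yes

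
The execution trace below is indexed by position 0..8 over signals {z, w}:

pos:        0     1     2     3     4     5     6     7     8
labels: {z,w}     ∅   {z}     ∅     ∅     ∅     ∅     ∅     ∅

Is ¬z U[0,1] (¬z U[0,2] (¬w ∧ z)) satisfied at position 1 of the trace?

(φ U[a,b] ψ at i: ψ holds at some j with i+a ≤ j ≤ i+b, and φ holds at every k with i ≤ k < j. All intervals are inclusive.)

True

Need some j in [1,2] with (¬z U[0,2] (¬w ∧ z)), and ¬z at every k in [1,j-1].
  j=1: (¬z U[0,2] (¬w ∧ z)) holds; no prefix to check → satisfied.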